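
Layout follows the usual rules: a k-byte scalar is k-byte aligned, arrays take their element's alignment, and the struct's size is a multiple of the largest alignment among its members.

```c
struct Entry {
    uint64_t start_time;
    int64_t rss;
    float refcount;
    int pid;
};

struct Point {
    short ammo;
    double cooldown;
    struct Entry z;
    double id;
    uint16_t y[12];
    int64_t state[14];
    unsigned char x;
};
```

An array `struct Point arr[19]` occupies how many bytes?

Entry: start_time at 0 (size 8, align 8) → ends 8; rss at 8 (size 8, align 8) → ends 16; refcount at 16 (size 4, align 4) → ends 20; pid at 20 (size 4, align 4) → ends 24; total 24 bytes, alignment 8
ammo at 0 (size 2, align 2) → ends 2
pad 6 to align 8 for cooldown
cooldown at 8 (size 8, align 8) → ends 16
z at 16 (size 24, align 8) → ends 40
id at 40 (size 8, align 8) → ends 48
y at 48 (size 24, align 2) → ends 72
state at 72 (size 112, align 8) → ends 184
x at 184 (size 1, align 1) → ends 185
tail pad 7 to reach multiple of 8
total 192 bytes, alignment 8
array of 19: 19 × 192 = 3648

3648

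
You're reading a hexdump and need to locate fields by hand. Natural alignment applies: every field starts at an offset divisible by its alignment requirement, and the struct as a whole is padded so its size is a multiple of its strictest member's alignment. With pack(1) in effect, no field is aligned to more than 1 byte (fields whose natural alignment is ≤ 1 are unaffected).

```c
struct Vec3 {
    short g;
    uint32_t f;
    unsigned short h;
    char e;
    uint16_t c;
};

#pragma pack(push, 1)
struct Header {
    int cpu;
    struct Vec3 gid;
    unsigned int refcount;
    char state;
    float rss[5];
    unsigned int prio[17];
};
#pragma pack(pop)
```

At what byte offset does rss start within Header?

Vec3: 0..2  g  (2B, 2-aligned); 2..4  -- padding (2B); 4..8  f  (4B, 4-aligned); 8..10  h  (2B, 2-aligned); 10..11  e  (1B, 1-aligned); 11..12  -- padding (1B); 12..14  c  (2B, 2-aligned); 14..16  -- tail padding (2B); sizeof = 16, alignof = 4
0..4  cpu  (4B, 1-aligned)
4..20  gid  (16B, 1-aligned)
20..24  refcount  (4B, 1-aligned)
24..25  state  (1B, 1-aligned)
25..45  rss  (20B, 1-aligned)

25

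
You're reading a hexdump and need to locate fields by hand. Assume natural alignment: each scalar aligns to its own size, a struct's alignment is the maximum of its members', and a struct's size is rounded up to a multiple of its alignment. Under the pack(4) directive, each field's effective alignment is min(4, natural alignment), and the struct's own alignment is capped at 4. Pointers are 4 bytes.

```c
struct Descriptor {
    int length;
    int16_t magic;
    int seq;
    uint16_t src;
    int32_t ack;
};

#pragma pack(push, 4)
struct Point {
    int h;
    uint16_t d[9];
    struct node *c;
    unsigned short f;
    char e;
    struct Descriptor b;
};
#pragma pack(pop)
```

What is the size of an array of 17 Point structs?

884

Descriptor: length at 0 (size 4, align 4) → ends 4; magic at 4 (size 2, align 2) → ends 6; pad 2 to align 4 for seq; seq at 8 (size 4, align 4) → ends 12; src at 12 (size 2, align 2) → ends 14; pad 2 to align 4 for ack; ack at 16 (size 4, align 4) → ends 20; total 20 bytes, alignment 4
h at 0 (size 4, align 4) → ends 4
d at 4 (size 18, align 2) → ends 22
pad 2 to align 4 for c
c at 24 (size 4, align 4) → ends 28
f at 28 (size 2, align 2) → ends 30
e at 30 (size 1, align 1) → ends 31
pad 1 to align 4 for b
b at 32 (size 20, align 4) → ends 52
total 52 bytes, alignment 4
array of 17: 17 × 52 = 884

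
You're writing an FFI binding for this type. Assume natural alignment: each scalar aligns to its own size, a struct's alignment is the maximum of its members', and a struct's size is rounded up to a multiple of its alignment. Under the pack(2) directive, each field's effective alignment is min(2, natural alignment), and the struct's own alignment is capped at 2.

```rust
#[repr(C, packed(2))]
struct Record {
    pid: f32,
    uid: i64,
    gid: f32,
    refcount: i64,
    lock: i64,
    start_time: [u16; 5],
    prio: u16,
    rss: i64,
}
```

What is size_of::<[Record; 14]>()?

728

0..4  pid  (4B, 2-aligned)
4..12  uid  (8B, 2-aligned)
12..16  gid  (4B, 2-aligned)
16..24  refcount  (8B, 2-aligned)
24..32  lock  (8B, 2-aligned)
32..42  start_time  (10B, 2-aligned)
42..44  prio  (2B, 2-aligned)
44..52  rss  (8B, 2-aligned)
sizeof = 52, alignof = 2
array of 14: 14 × 52 = 728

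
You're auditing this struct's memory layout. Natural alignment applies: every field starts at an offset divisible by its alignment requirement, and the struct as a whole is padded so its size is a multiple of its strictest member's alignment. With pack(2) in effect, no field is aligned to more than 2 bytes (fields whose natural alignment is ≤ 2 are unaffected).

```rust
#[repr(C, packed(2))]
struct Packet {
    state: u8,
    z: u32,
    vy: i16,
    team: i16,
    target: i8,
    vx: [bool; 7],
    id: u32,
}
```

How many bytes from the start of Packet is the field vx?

0..1  state  (1B, 1-aligned)
1..2  -- padding (1B)
2..6  z  (4B, 2-aligned)
6..8  vy  (2B, 2-aligned)
8..10  team  (2B, 2-aligned)
10..11  target  (1B, 1-aligned)
11..18  vx  (7B, 1-aligned)

11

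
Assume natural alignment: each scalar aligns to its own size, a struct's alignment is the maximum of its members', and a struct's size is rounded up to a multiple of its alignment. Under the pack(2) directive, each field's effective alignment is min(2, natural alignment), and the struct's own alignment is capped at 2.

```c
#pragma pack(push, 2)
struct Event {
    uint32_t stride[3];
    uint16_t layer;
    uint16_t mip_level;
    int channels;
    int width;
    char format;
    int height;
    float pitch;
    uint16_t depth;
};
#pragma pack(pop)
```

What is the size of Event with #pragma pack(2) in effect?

stride at 0 (size 12, align 2) → ends 12
layer at 12 (size 2, align 2) → ends 14
mip_level at 14 (size 2, align 2) → ends 16
channels at 16 (size 4, align 2) → ends 20
width at 20 (size 4, align 2) → ends 24
format at 24 (size 1, align 1) → ends 25
pad 1 to align 2 for height
height at 26 (size 4, align 2) → ends 30
pitch at 30 (size 4, align 2) → ends 34
depth at 34 (size 2, align 2) → ends 36
total 36 bytes, alignment 2

36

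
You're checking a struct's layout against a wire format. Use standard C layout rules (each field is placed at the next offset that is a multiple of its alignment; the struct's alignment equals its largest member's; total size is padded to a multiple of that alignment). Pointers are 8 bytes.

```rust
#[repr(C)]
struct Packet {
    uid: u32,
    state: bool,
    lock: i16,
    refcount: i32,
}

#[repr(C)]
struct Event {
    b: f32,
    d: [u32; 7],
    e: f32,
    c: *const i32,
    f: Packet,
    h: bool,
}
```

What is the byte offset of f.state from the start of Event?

Packet: @0: uid [4B, align 4] → 4; @4: state [1B, align 1] → 5; +1 pad (align 2); @6: lock [2B, align 2] → 8; @8: refcount [4B, align 4] → 12; size 12, align 4
@0: b [4B, align 4] → 4
@4: d [28B, align 4] → 32
@32: e [4B, align 4] → 36
+4 pad (align 8)
@40: c [8B, align 8] → 48
@48: f [12B, align 4] → 60
within Packet: state at 4
48 + 4 = 52

52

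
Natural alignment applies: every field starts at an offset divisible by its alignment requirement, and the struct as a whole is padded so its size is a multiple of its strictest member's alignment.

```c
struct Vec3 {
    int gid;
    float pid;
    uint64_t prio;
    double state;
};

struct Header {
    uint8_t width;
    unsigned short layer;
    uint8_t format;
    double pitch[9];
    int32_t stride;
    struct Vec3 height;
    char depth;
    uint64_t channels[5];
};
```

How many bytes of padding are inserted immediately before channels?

7

Vec3: @0: gid [4B, align 4] → 4; @4: pid [4B, align 4] → 8; @8: prio [8B, align 8] → 16; @16: state [8B, align 8] → 24; size 24, align 8
@0: width [1B, align 1] → 1
+1 pad (align 2)
@2: layer [2B, align 2] → 4
@4: format [1B, align 1] → 5
+3 pad (align 8)
@8: pitch [72B, align 8] → 80
@80: stride [4B, align 4] → 84
+4 pad (align 8)
@88: height [24B, align 8] → 112
@112: depth [1B, align 1] → 113
+7 pad (align 8)
@120: channels [40B, align 8] → 160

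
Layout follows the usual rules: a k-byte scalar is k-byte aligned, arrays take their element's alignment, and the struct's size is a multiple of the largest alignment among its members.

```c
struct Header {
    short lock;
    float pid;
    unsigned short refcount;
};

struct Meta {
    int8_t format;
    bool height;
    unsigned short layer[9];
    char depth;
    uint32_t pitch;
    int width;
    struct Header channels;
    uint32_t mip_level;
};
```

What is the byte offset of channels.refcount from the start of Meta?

Header: lock at 0 (size 2, align 2) → ends 2; pad 2 to align 4 for pid; pid at 4 (size 4, align 4) → ends 8; refcount at 8 (size 2, align 2) → ends 10; tail pad 2 to reach multiple of 4; total 12 bytes, alignment 4
format at 0 (size 1, align 1) → ends 1
height at 1 (size 1, align 1) → ends 2
layer at 2 (size 18, align 2) → ends 20
depth at 20 (size 1, align 1) → ends 21
pad 3 to align 4 for pitch
pitch at 24 (size 4, align 4) → ends 28
width at 28 (size 4, align 4) → ends 32
channels at 32 (size 12, align 4) → ends 44
within Header: refcount at 8
32 + 8 = 40

40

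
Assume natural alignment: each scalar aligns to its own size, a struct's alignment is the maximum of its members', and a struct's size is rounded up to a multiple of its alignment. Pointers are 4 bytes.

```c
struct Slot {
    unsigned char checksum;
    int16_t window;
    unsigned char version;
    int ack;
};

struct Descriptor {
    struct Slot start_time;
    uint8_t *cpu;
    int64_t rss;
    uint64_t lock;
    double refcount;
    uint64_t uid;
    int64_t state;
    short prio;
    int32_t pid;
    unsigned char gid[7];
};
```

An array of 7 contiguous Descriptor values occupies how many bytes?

Slot: checksum at 0 (size 1, align 1) → ends 1; pad 1 to align 2 for window; window at 2 (size 2, align 2) → ends 4; version at 4 (size 1, align 1) → ends 5; pad 3 to align 4 for ack; ack at 8 (size 4, align 4) → ends 12; total 12 bytes, alignment 4
start_time at 0 (size 12, align 4) → ends 12
cpu at 12 (size 4, align 4) → ends 16
rss at 16 (size 8, align 8) → ends 24
lock at 24 (size 8, align 8) → ends 32
refcount at 32 (size 8, align 8) → ends 40
uid at 40 (size 8, align 8) → ends 48
state at 48 (size 8, align 8) → ends 56
prio at 56 (size 2, align 2) → ends 58
pad 2 to align 4 for pid
pid at 60 (size 4, align 4) → ends 64
gid at 64 (size 7, align 1) → ends 71
tail pad 1 to reach multiple of 8
total 72 bytes, alignment 8
array of 7: 7 × 72 = 504

504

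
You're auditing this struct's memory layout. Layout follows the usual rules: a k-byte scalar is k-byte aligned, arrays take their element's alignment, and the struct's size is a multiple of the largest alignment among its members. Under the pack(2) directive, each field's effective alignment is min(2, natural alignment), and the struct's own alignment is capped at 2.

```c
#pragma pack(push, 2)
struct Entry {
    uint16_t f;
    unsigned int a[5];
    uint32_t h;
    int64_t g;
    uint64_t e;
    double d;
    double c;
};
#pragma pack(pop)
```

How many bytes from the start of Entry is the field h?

f at 0 (size 2, align 2) → ends 2
a at 2 (size 20, align 2) → ends 22
h at 22 (size 4, align 2) → ends 26

22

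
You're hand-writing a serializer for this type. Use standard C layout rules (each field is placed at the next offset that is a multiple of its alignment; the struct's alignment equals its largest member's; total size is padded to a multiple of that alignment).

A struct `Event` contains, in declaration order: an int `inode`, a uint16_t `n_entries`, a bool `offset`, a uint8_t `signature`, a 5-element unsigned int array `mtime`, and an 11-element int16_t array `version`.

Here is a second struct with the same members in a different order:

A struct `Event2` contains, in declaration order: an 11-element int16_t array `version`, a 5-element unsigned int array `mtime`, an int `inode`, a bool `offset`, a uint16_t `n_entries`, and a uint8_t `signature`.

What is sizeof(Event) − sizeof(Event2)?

-4

0..4  inode  (4B, 4-aligned)
4..6  n_entries  (2B, 2-aligned)
6..7  offset  (1B, 1-aligned)
7..8  signature  (1B, 1-aligned)
8..28  mtime  (20B, 4-aligned)
28..50  version  (22B, 2-aligned)
50..52  -- tail padding (2B)
sizeof = 52, alignof = 4
— Event2 —
0..22  version  (22B, 2-aligned)
22..24  -- padding (2B)
24..44  mtime  (20B, 4-aligned)
44..48  inode  (4B, 4-aligned)
48..49  offset  (1B, 1-aligned)
49..50  -- padding (1B)
50..52  n_entries  (2B, 2-aligned)
52..53  signature  (1B, 1-aligned)
53..56  -- tail padding (3B)
sizeof = 56, alignof = 4
52 − 56 = -4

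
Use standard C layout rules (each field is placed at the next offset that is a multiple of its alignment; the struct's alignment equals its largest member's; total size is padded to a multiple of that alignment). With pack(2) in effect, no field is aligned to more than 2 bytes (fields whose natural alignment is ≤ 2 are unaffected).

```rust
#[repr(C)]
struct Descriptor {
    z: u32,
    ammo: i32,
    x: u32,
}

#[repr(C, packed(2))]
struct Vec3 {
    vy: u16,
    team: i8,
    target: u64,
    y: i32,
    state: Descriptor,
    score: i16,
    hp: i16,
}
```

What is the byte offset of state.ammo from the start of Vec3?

Descriptor: @0: z [4B, align 4] → 4; @4: ammo [4B, align 4] → 8; @8: x [4B, align 4] → 12; size 12, align 4
@0: vy [2B, align 2] → 2
@2: team [1B, align 1] → 3
+1 pad (align 2)
@4: target [8B, align 2] → 12
@12: y [4B, align 2] → 16
@16: state [12B, align 2] → 28
within Descriptor: ammo at 4
16 + 4 = 20

20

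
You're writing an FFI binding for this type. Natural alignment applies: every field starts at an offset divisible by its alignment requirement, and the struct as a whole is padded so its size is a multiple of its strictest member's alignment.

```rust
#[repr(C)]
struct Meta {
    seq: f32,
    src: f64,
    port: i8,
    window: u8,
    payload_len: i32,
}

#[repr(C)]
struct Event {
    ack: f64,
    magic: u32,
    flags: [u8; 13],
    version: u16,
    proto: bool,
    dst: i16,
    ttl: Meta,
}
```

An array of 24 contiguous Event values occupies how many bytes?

1344

Meta: @0: seq [4B, align 4] → 4; +4 pad (align 8); @8: src [8B, align 8] → 16; @16: port [1B, align 1] → 17; @17: window [1B, align 1] → 18; +2 pad (align 4); @20: payload_len [4B, align 4] → 24; size 24, align 8
@0: ack [8B, align 8] → 8
@8: magic [4B, align 4] → 12
@12: flags [13B, align 1] → 25
+1 pad (align 2)
@26: version [2B, align 2] → 28
@28: proto [1B, align 1] → 29
+1 pad (align 2)
@30: dst [2B, align 2] → 32
@32: ttl [24B, align 8] → 56
size 56, align 8
array of 24: 24 × 56 = 1344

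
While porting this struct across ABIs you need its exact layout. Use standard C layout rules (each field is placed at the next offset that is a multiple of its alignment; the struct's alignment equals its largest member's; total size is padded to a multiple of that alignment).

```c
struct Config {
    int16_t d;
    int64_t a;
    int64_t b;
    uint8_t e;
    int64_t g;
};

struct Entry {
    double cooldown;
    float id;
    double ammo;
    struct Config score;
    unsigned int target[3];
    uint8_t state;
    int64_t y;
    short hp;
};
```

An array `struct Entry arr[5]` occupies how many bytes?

Config: d at 0 (size 2, align 2) → ends 2; pad 6 to align 8 for a; a at 8 (size 8, align 8) → ends 16; b at 16 (size 8, align 8) → ends 24; e at 24 (size 1, align 1) → ends 25; pad 7 to align 8 for g; g at 32 (size 8, align 8) → ends 40; total 40 bytes, alignment 8
cooldown at 0 (size 8, align 8) → ends 8
id at 8 (size 4, align 4) → ends 12
pad 4 to align 8 for ammo
ammo at 16 (size 8, align 8) → ends 24
score at 24 (size 40, align 8) → ends 64
target at 64 (size 12, align 4) → ends 76
state at 76 (size 1, align 1) → ends 77
pad 3 to align 8 for y
y at 80 (size 8, align 8) → ends 88
hp at 88 (size 2, align 2) → ends 90
tail pad 6 to reach multiple of 8
total 96 bytes, alignment 8
array of 5: 5 × 96 = 480

480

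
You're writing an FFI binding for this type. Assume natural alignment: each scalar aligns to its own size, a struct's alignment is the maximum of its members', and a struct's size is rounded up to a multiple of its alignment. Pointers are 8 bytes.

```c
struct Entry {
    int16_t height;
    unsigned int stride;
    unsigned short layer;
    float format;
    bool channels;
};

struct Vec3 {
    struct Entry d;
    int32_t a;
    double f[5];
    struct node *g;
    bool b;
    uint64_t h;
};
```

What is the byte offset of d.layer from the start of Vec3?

8

Entry: height at 0 (size 2, align 2) → ends 2; pad 2 to align 4 for stride; stride at 4 (size 4, align 4) → ends 8; layer at 8 (size 2, align 2) → ends 10; pad 2 to align 4 for format; format at 12 (size 4, align 4) → ends 16; channels at 16 (size 1, align 1) → ends 17; tail pad 3 to reach multiple of 4; total 20 bytes, alignment 4
d at 0 (size 20, align 4) → ends 20
within Entry: layer at 8
0 + 8 = 8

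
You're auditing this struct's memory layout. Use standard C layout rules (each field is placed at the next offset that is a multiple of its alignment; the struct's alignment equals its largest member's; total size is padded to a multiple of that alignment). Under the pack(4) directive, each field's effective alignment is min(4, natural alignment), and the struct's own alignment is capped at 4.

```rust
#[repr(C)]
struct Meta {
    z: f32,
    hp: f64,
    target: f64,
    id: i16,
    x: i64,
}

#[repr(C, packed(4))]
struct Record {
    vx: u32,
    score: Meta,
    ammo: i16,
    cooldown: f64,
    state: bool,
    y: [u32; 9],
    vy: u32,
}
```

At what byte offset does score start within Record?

Meta: z at 0 (size 4, align 4) → ends 4; pad 4 to align 8 for hp; hp at 8 (size 8, align 8) → ends 16; target at 16 (size 8, align 8) → ends 24; id at 24 (size 2, align 2) → ends 26; pad 6 to align 8 for x; x at 32 (size 8, align 8) → ends 40; total 40 bytes, alignment 8
vx at 0 (size 4, align 4) → ends 4
score at 4 (size 40, align 4) → ends 44

4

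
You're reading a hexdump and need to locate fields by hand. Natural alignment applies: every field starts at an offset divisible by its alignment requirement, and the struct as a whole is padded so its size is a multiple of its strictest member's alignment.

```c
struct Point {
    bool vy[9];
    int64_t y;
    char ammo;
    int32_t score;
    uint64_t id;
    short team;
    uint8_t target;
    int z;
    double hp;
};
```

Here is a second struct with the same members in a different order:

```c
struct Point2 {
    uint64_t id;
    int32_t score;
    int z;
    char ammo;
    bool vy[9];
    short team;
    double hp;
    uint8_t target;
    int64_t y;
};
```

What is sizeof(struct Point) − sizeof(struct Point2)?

0..9  vy  (9B, 1-aligned)
9..16  -- padding (7B)
16..24  y  (8B, 8-aligned)
24..25  ammo  (1B, 1-aligned)
25..28  -- padding (3B)
28..32  score  (4B, 4-aligned)
32..40  id  (8B, 8-aligned)
40..42  team  (2B, 2-aligned)
42..43  target  (1B, 1-aligned)
43..44  -- padding (1B)
44..48  z  (4B, 4-aligned)
48..56  hp  (8B, 8-aligned)
sizeof = 56, alignof = 8
— Point2 —
0..8  id  (8B, 8-aligned)
8..12  score  (4B, 4-aligned)
12..16  z  (4B, 4-aligned)
16..17  ammo  (1B, 1-aligned)
17..26  vy  (9B, 1-aligned)
26..28  team  (2B, 2-aligned)
28..32  -- padding (4B)
32..40  hp  (8B, 8-aligned)
40..41  target  (1B, 1-aligned)
41..48  -- padding (7B)
48..56  y  (8B, 8-aligned)
sizeof = 56, alignof = 8
56 − 56 = 0

0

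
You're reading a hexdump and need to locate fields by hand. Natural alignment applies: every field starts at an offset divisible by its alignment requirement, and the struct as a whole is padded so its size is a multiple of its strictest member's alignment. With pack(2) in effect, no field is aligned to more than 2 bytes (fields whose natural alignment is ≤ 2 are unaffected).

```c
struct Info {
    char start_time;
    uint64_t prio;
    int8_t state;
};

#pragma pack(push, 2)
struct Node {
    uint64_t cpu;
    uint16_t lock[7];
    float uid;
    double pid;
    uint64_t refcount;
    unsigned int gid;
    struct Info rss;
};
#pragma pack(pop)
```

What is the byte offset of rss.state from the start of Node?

Info: start_time at 0 (size 1, align 1) → ends 1; pad 7 to align 8 for prio; prio at 8 (size 8, align 8) → ends 16; state at 16 (size 1, align 1) → ends 17; tail pad 7 to reach multiple of 8; total 24 bytes, alignment 8
cpu at 0 (size 8, align 2) → ends 8
lock at 8 (size 14, align 2) → ends 22
uid at 22 (size 4, align 2) → ends 26
pid at 26 (size 8, align 2) → ends 34
refcount at 34 (size 8, align 2) → ends 42
gid at 42 (size 4, align 2) → ends 46
rss at 46 (size 24, align 2) → ends 70
within Info: state at 16
46 + 16 = 62

62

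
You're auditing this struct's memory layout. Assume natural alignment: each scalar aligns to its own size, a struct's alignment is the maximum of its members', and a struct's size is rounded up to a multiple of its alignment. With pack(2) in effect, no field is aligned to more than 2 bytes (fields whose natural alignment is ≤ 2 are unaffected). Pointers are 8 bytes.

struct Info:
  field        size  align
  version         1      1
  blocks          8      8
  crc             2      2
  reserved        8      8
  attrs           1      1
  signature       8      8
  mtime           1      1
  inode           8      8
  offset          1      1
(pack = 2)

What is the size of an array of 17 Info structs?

714

version at 0 (size 1, align 1) → ends 1
pad 1 to align 2 for blocks
blocks at 2 (size 8, align 2) → ends 10
crc at 10 (size 2, align 2) → ends 12
reserved at 12 (size 8, align 2) → ends 20
attrs at 20 (size 1, align 1) → ends 21
pad 1 to align 2 for signature
signature at 22 (size 8, align 2) → ends 30
mtime at 30 (size 1, align 1) → ends 31
pad 1 to align 2 for inode
inode at 32 (size 8, align 2) → ends 40
offset at 40 (size 1, align 1) → ends 41
tail pad 1 to reach multiple of 2
total 42 bytes, alignment 2
array of 17: 17 × 42 = 714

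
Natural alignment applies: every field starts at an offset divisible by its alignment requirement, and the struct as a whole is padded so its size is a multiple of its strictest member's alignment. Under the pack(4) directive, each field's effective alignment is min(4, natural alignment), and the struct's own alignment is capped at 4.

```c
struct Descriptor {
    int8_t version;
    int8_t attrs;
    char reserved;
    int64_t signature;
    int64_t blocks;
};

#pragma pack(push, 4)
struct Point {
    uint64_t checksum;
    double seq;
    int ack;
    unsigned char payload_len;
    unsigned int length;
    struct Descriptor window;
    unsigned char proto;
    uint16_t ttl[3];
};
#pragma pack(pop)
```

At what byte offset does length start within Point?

Descriptor: 0..1  version  (1B, 1-aligned); 1..2  attrs  (1B, 1-aligned); 2..3  reserved  (1B, 1-aligned); 3..8  -- padding (5B); 8..16  signature  (8B, 8-aligned); 16..24  blocks  (8B, 8-aligned); sizeof = 24, alignof = 8
0..8  checksum  (8B, 4-aligned)
8..16  seq  (8B, 4-aligned)
16..20  ack  (4B, 4-aligned)
20..21  payload_len  (1B, 1-aligned)
21..24  -- padding (3B)
24..28  length  (4B, 4-aligned)

24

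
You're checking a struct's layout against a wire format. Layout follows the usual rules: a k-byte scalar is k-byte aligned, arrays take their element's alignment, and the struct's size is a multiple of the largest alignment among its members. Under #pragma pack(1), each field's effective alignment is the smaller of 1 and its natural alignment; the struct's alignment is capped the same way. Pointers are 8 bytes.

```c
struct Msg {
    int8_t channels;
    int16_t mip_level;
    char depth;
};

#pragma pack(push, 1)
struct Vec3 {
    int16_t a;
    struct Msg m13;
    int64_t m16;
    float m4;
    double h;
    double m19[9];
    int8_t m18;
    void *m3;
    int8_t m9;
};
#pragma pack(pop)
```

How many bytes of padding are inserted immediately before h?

0

Msg: @0: channels [1B, align 1] → 1; +1 pad (align 2); @2: mip_level [2B, align 2] → 4; @4: depth [1B, align 1] → 5; +1 tail pad (align 2); size 6, align 2
@0: a [2B, align 1] → 2
@2: m13 [6B, align 1] → 8
@8: m16 [8B, align 1] → 16
@16: m4 [4B, align 1] → 20
@20: h [8B, align 1] → 28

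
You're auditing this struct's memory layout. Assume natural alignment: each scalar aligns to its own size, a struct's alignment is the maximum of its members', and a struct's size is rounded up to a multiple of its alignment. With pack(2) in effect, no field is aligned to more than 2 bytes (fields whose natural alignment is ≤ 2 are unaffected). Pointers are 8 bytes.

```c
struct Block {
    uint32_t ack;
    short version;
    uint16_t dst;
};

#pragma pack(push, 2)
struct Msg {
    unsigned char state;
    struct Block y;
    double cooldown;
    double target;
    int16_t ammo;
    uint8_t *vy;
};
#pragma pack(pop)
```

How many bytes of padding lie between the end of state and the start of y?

1

Block: 0..4  ack  (4B, 4-aligned); 4..6  version  (2B, 2-aligned); 6..8  dst  (2B, 2-aligned); sizeof = 8, alignof = 4
0..1  state  (1B, 1-aligned)
1..2  -- padding (1B)
2..10  y  (8B, 2-aligned)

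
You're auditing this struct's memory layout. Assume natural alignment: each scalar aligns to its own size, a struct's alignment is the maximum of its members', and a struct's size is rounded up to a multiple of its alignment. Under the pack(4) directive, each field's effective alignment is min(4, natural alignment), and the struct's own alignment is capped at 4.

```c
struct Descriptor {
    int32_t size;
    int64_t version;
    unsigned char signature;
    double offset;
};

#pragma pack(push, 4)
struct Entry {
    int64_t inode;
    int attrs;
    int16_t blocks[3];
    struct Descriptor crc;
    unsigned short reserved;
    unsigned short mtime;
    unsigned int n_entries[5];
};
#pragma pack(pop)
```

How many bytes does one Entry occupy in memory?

76

Descriptor: @0: size [4B, align 4] → 4; +4 pad (align 8); @8: version [8B, align 8] → 16; @16: signature [1B, align 1] → 17; +7 pad (align 8); @24: offset [8B, align 8] → 32; size 32, align 8
@0: inode [8B, align 4] → 8
@8: attrs [4B, align 4] → 12
@12: blocks [6B, align 2] → 18
+2 pad (align 4)
@20: crc [32B, align 4] → 52
@52: reserved [2B, align 2] → 54
@54: mtime [2B, align 2] → 56
@56: n_entries [20B, align 4] → 76
size 76, align 4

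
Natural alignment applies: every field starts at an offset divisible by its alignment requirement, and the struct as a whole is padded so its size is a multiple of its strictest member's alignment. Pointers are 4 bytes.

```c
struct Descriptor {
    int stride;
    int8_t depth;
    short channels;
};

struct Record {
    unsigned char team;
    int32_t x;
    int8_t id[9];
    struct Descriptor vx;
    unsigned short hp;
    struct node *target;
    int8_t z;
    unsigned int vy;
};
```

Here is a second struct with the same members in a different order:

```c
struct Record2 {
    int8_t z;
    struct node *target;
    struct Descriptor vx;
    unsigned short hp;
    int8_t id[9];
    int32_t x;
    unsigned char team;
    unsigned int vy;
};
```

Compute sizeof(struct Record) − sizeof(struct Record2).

4

Descriptor: 0..4  stride  (4B, 4-aligned); 4..5  depth  (1B, 1-aligned); 5..6  -- padding (1B); 6..8  channels  (2B, 2-aligned); sizeof = 8, alignof = 4
0..1  team  (1B, 1-aligned)
1..4  -- padding (3B)
4..8  x  (4B, 4-aligned)
8..17  id  (9B, 1-aligned)
17..20  -- padding (3B)
20..28  vx  (8B, 4-aligned)
28..30  hp  (2B, 2-aligned)
30..32  -- padding (2B)
32..36  target  (4B, 4-aligned)
36..37  z  (1B, 1-aligned)
37..40  -- padding (3B)
40..44  vy  (4B, 4-aligned)
sizeof = 44, alignof = 4
— Record2 —
0..1  z  (1B, 1-aligned)
1..4  -- padding (3B)
4..8  target  (4B, 4-aligned)
8..16  vx  (8B, 4-aligned)
16..18  hp  (2B, 2-aligned)
18..27  id  (9B, 1-aligned)
27..28  -- padding (1B)
28..32  x  (4B, 4-aligned)
32..33  team  (1B, 1-aligned)
33..36  -- padding (3B)
36..40  vy  (4B, 4-aligned)
sizeof = 40, alignof = 4
44 − 40 = 4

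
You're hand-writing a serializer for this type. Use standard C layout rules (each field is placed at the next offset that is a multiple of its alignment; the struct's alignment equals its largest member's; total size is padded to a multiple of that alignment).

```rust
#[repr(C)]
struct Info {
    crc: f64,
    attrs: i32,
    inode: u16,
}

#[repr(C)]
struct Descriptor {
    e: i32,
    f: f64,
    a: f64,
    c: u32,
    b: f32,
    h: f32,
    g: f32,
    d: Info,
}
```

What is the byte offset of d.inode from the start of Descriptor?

52

Info: crc at 0 (size 8, align 8) → ends 8; attrs at 8 (size 4, align 4) → ends 12; inode at 12 (size 2, align 2) → ends 14; tail pad 2 to reach multiple of 8; total 16 bytes, alignment 8
e at 0 (size 4, align 4) → ends 4
pad 4 to align 8 for f
f at 8 (size 8, align 8) → ends 16
a at 16 (size 8, align 8) → ends 24
c at 24 (size 4, align 4) → ends 28
b at 28 (size 4, align 4) → ends 32
h at 32 (size 4, align 4) → ends 36
g at 36 (size 4, align 4) → ends 40
d at 40 (size 16, align 8) → ends 56
within Info: inode at 12
40 + 12 = 52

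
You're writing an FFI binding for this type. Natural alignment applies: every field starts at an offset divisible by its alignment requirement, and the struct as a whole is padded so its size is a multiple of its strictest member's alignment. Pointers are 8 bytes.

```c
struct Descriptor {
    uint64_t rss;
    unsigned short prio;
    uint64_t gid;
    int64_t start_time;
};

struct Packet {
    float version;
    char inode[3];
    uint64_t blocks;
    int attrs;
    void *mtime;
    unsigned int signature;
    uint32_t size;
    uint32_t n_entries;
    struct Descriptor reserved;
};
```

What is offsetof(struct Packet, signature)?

Descriptor: rss at 0 (size 8, align 8) → ends 8; prio at 8 (size 2, align 2) → ends 10; pad 6 to align 8 for gid; gid at 16 (size 8, align 8) → ends 24; start_time at 24 (size 8, align 8) → ends 32; total 32 bytes, alignment 8
version at 0 (size 4, align 4) → ends 4
inode at 4 (size 3, align 1) → ends 7
pad 1 to align 8 for blocks
blocks at 8 (size 8, align 8) → ends 16
attrs at 16 (size 4, align 4) → ends 20
pad 4 to align 8 for mtime
mtime at 24 (size 8, align 8) → ends 32
signature at 32 (size 4, align 4) → ends 36

32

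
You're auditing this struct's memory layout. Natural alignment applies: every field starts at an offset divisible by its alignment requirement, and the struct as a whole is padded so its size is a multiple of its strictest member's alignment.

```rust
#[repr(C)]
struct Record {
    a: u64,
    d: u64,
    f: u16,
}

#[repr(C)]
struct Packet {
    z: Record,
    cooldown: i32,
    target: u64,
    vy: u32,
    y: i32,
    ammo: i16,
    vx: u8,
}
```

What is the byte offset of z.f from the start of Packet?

16

Record: 0..8  a  (8B, 8-aligned); 8..16  d  (8B, 8-aligned); 16..18  f  (2B, 2-aligned); 18..24  -- tail padding (6B); sizeof = 24, alignof = 8
0..24  z  (24B, 8-aligned)
within Record: f at 16
0 + 16 = 16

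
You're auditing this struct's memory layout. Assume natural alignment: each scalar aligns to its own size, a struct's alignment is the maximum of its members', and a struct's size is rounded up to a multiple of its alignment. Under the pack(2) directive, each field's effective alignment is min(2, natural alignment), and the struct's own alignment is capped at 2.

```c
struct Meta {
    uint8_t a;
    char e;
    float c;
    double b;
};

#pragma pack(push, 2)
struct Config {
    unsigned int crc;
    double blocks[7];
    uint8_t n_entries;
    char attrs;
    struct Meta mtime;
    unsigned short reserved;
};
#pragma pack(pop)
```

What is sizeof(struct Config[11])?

Meta: @0: a [1B, align 1] → 1; @1: e [1B, align 1] → 2; +2 pad (align 4); @4: c [4B, align 4] → 8; @8: b [8B, align 8] → 16; size 16, align 8
@0: crc [4B, align 2] → 4
@4: blocks [56B, align 2] → 60
@60: n_entries [1B, align 1] → 61
@61: attrs [1B, align 1] → 62
@62: mtime [16B, align 2] → 78
@78: reserved [2B, align 2] → 80
size 80, align 2
array of 11: 11 × 80 = 880

880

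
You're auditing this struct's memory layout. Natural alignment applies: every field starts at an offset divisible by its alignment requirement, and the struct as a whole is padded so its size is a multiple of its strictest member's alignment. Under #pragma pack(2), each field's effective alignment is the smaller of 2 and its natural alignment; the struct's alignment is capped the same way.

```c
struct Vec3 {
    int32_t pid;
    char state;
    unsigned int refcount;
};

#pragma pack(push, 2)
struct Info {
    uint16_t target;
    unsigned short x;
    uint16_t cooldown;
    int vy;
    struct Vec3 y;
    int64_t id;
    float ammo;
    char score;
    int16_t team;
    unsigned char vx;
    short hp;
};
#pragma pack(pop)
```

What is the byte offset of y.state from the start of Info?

14

Vec3: 0..4  pid  (4B, 4-aligned); 4..5  state  (1B, 1-aligned); 5..8  -- padding (3B); 8..12  refcount  (4B, 4-aligned); sizeof = 12, alignof = 4
0..2  target  (2B, 2-aligned)
2..4  x  (2B, 2-aligned)
4..6  cooldown  (2B, 2-aligned)
6..10  vy  (4B, 2-aligned)
10..22  y  (12B, 2-aligned)
within Vec3: state at 4
10 + 4 = 14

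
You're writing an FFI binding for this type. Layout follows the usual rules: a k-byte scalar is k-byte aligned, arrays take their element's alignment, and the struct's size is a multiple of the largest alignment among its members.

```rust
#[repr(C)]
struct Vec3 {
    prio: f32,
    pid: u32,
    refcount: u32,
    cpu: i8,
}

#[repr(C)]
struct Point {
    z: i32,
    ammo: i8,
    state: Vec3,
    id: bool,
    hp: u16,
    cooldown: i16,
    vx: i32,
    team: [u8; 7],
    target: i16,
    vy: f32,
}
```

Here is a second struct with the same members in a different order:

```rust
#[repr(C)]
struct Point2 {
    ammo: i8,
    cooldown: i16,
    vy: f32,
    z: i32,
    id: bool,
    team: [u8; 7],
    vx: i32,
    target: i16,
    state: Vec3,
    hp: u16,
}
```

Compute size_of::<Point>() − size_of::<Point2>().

Vec3: @0: prio [4B, align 4] → 4; @4: pid [4B, align 4] → 8; @8: refcount [4B, align 4] → 12; @12: cpu [1B, align 1] → 13; +3 tail pad (align 4); size 16, align 4
@0: z [4B, align 4] → 4
@4: ammo [1B, align 1] → 5
+3 pad (align 4)
@8: state [16B, align 4] → 24
@24: id [1B, align 1] → 25
+1 pad (align 2)
@26: hp [2B, align 2] → 28
@28: cooldown [2B, align 2] → 30
+2 pad (align 4)
@32: vx [4B, align 4] → 36
@36: team [7B, align 1] → 43
+1 pad (align 2)
@44: target [2B, align 2] → 46
+2 pad (align 4)
@48: vy [4B, align 4] → 52
size 52, align 4
— Point2 —
@0: ammo [1B, align 1] → 1
+1 pad (align 2)
@2: cooldown [2B, align 2] → 4
@4: vy [4B, align 4] → 8
@8: z [4B, align 4] → 12
@12: id [1B, align 1] → 13
@13: team [7B, align 1] → 20
@20: vx [4B, align 4] → 24
@24: target [2B, align 2] → 26
+2 pad (align 4)
@28: state [16B, align 4] → 44
@44: hp [2B, align 2] → 46
+2 tail pad (align 4)
size 48, align 4
52 − 48 = 4

4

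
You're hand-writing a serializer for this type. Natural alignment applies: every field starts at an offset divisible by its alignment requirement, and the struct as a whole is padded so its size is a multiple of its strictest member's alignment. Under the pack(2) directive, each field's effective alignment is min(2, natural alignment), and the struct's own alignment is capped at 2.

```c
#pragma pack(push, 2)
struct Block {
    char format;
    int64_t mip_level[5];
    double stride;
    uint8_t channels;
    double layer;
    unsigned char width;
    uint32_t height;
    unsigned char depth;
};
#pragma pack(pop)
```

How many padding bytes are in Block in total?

4

format at 0 (size 1, align 1) → ends 1
pad 1 to align 2 for mip_level
mip_level at 2 (size 40, align 2) → ends 42
stride at 42 (size 8, align 2) → ends 50
channels at 50 (size 1, align 1) → ends 51
pad 1 to align 2 for layer
layer at 52 (size 8, align 2) → ends 60
width at 60 (size 1, align 1) → ends 61
pad 1 to align 2 for height
height at 62 (size 4, align 2) → ends 66
depth at 66 (size 1, align 1) → ends 67
tail pad 1 to reach multiple of 2
total 68 bytes, alignment 2
data bytes 64, size 68 → padding 4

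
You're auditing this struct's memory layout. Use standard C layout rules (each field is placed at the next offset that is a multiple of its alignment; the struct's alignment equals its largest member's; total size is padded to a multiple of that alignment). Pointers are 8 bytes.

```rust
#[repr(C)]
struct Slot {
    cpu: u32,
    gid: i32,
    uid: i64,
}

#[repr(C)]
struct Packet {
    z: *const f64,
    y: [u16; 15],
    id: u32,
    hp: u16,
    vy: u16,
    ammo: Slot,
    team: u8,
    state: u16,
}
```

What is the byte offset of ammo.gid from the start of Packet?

Slot: cpu at 0 (size 4, align 4) → ends 4; gid at 4 (size 4, align 4) → ends 8; uid at 8 (size 8, align 8) → ends 16; total 16 bytes, alignment 8
z at 0 (size 8, align 8) → ends 8
y at 8 (size 30, align 2) → ends 38
pad 2 to align 4 for id
id at 40 (size 4, align 4) → ends 44
hp at 44 (size 2, align 2) → ends 46
vy at 46 (size 2, align 2) → ends 48
ammo at 48 (size 16, align 8) → ends 64
within Slot: gid at 4
48 + 4 = 52

52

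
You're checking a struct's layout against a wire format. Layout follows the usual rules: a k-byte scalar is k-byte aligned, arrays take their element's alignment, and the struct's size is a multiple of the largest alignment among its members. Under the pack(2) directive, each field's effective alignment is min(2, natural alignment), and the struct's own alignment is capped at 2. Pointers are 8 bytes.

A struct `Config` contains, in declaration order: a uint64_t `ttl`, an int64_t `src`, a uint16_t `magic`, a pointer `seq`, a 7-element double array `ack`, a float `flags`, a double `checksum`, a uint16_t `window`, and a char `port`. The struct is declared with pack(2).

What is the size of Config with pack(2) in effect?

0..8  ttl  (8B, 2-aligned)
8..16  src  (8B, 2-aligned)
16..18  magic  (2B, 2-aligned)
18..26  seq  (8B, 2-aligned)
26..82  ack  (56B, 2-aligned)
82..86  flags  (4B, 2-aligned)
86..94  checksum  (8B, 2-aligned)
94..96  window  (2B, 2-aligned)
96..97  port  (1B, 1-aligned)
97..98  -- tail padding (1B)
sizeof = 98, alignof = 2

98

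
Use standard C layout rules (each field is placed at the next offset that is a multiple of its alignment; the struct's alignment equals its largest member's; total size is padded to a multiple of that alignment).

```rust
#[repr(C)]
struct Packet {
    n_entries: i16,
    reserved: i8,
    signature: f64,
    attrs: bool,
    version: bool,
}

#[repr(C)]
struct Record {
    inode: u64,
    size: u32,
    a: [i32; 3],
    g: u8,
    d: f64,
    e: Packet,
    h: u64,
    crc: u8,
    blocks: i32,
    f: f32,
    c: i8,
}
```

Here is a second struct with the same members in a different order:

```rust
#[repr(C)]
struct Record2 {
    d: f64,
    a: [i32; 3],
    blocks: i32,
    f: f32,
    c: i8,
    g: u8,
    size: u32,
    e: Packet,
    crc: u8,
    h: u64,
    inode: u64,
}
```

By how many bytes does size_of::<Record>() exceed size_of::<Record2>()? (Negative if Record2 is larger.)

0

Packet: @0: n_entries [2B, align 2] → 2; @2: reserved [1B, align 1] → 3; +5 pad (align 8); @8: signature [8B, align 8] → 16; @16: attrs [1B, align 1] → 17; @17: version [1B, align 1] → 18; +6 tail pad (align 8); size 24, align 8
@0: inode [8B, align 8] → 8
@8: size [4B, align 4] → 12
@12: a [12B, align 4] → 24
@24: g [1B, align 1] → 25
+7 pad (align 8)
@32: d [8B, align 8] → 40
@40: e [24B, align 8] → 64
@64: h [8B, align 8] → 72
@72: crc [1B, align 1] → 73
+3 pad (align 4)
@76: blocks [4B, align 4] → 80
@80: f [4B, align 4] → 84
@84: c [1B, align 1] → 85
+3 tail pad (align 8)
size 88, align 8
— Record2 —
@0: d [8B, align 8] → 8
@8: a [12B, align 4] → 20
@20: blocks [4B, align 4] → 24
@24: f [4B, align 4] → 28
@28: c [1B, align 1] → 29
@29: g [1B, align 1] → 30
+2 pad (align 4)
@32: size [4B, align 4] → 36
+4 pad (align 8)
@40: e [24B, align 8] → 64
@64: crc [1B, align 1] → 65
+7 pad (align 8)
@72: h [8B, align 8] → 80
@80: inode [8B, align 8] → 88
size 88, align 8
88 − 88 = 0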